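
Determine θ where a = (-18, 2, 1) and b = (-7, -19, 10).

a·b = (-18)·(-7) + 2·(-19) + 1·10 = 126 - 38 + 10 = 98
|a| = √((-18)² + 2² + 1²) = √329 ≈ 18.14
|b| = √((-7)² + (-19)² + 10²) = √510 ≈ 22.58
cos θ = (a·b)/(|a||b|) = 98/(18.14·22.58) ≈ 0.2392
θ = arccos(0.2392) ≈ 76.16°

76.16°


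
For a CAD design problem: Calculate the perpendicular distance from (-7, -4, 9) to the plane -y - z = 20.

distance = |a·x₀ + b·y₀ + c·z₀ - d| / √(a² + b² + c²)
  = |0·(-7) + (-1)·(-4) + (-1)·9 - 20| / √(0² + (-1)² + (-1)²)
  = |0 + 4 - 9 - 20| / √(0 + 1 + 1)
  = |-25| / √2
  = 25 / 1.414
  ≈ 17.68

17.68


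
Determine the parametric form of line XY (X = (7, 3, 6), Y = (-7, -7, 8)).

Direction vector d = Y - X = (-7 - 7, -7 - 3, 8 - 6) = (-14, -10, 2)
Parametric form r = X + t·d:
x = 7 - 14t, y = 3 - 10t, z = 6 + 2t

x = 7 - 14t, y = 3 - 10t, z = 6 + 2t


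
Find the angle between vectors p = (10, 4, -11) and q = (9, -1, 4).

p·q = 10·9 + 4·(-1) + (-11)·4 = 90 - 4 - 44 = 42
|p| = √(10² + 4² + (-11)²) = √237 ≈ 15.39
|q| = √(9² + (-1)² + 4²) = √98 ≈ 9.899
cos θ = (p·q)/(|p||q|) = 42/(15.39·9.899) ≈ 0.2756
θ = arccos(0.2756) ≈ 74°

74°


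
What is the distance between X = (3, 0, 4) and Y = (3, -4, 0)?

d = √[(x₂-x₁)² + (y₂-y₁)² + (z₂-z₁)²]
  = √[0² + (-4)² + (-4)²]
  = √[0 + 16 + 16]
  = √32
  ≈ 5.657

5.657


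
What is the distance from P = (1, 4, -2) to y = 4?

distance = |a·x₀ + b·y₀ + c·z₀ - d| / √(a² + b² + c²)
  = |0·1 + 1·4 + 0·(-2) - 4| / √(0² + 1² + 0²)
  = |0 + 4 + 0 - 4| / √(0 + 1 + 0)
  = |0| / √1
  = 0 / 1
  ≈ 0

0


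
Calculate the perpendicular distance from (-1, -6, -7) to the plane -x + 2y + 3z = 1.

distance = |a·x₀ + b·y₀ + c·z₀ - d| / √(a² + b² + c²)
  = |(-1)·(-1) + 2·(-6) + 3·(-7) - 1| / √((-1)² + 2² + 3²)
  = |1 - 12 - 21 - 1| / √(1 + 4 + 9)
  = |-33| / √14
  = 33 / 3.742
  ≈ 8.82

8.82


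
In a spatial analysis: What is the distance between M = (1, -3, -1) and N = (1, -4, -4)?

d = √[(x₂-x₁)² + (y₂-y₁)² + (z₂-z₁)²]
  = √[0² + (-1)² + (-3)²]
  = √[0 + 1 + 9]
  = √10
  ≈ 3.162

3.162


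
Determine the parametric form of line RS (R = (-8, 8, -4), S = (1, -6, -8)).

Direction vector d = S - R = (1 + 8, -6 - 8, -8 + 4) = (9, -14, -4)
Parametric form r = R + t·d:
x = -8 + 9t, y = 8 - 14t, z = -4 - 4t

x = -8 + 9t, y = 8 - 14t, z = -4 - 4t


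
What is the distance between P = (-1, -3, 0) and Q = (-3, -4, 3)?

d = √[(x₂-x₁)² + (y₂-y₁)² + (z₂-z₁)²]
  = √[(-2)² + (-1)² + 3²]
  = √[4 + 1 + 9]
  = √14
  ≈ 3.742

3.742


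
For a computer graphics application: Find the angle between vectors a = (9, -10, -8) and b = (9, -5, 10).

a·b = 9·9 + (-10)·(-5) + (-8)·10 = 81 + 50 - 80 = 51
|a| = √(9² + (-10)² + (-8)²) = √245 ≈ 15.65
|b| = √(9² + (-5)² + 10²) = √206 ≈ 14.35
cos θ = (a·b)/(|a||b|) = 51/(15.65·14.35) ≈ 0.227
θ = arccos(0.227) ≈ 76.88°

76.88°


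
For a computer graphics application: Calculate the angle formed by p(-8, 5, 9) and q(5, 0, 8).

p·q = (-8)·5 + 5·0 + 9·8 = -40 + 0 + 72 = 32
|p| = √((-8)² + 5² + 9²) = √170 ≈ 13.04
|q| = √(5² + 0² + 8²) = √89 ≈ 9.434
cos θ = (p·q)/(|p||q|) = 32/(13.04·9.434) ≈ 0.2602
θ = arccos(0.2602) ≈ 74.92°

74.92°


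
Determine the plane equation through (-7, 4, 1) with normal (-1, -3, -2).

The plane through P with normal n = (a, b, c) satisfies n·(r - P) = 0,
i.e. ax + by + cz = a·x₀ + b·y₀ + c·z₀.
d = (-1)·(-7) + (-3)·4 + (-2)·1
  = 7 - 12 - 2
  = -7
Equation: -x - 3y - 2z = -7

-x - 3y - 2z = -7


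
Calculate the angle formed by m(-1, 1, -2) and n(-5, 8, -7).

m·n = (-1)·(-5) + 1·8 + (-2)·(-7) = 5 + 8 + 14 = 27
|m| = √((-1)² + 1² + (-2)²) = √6 ≈ 2.449
|n| = √((-5)² + 8² + (-7)²) = √138 ≈ 11.75
cos θ = (m·n)/(|m||n|) = 27/(2.449·11.75) ≈ 0.9383
θ = arccos(0.9383) ≈ 20.23°

20.23°


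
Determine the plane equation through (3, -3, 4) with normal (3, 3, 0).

The plane through P with normal n = (a, b, c) satisfies n·(r - P) = 0,
i.e. ax + by + cz = a·x₀ + b·y₀ + c·z₀.
d = 3·3 + 3·(-3) + 0·4
  = 9 - 9 + 0
  = 0
Equation: 3x + 3y = 0

3x + 3y = 0


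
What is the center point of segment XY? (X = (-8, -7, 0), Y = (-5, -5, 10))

M = ((x₁+x₂)/2, (y₁+y₂)/2, (z₁+z₂)/2)
  = ((-8 - 5)/2, (-7 - 5)/2, (0 + 10)/2)
  = (-13/2, -12/2, 10/2)
  = (-6.5, -6, 5)

(-6.5, -6, 5)


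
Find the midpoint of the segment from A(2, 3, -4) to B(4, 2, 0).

M = ((x₁+x₂)/2, (y₁+y₂)/2, (z₁+z₂)/2)
  = ((2 + 4)/2, (3 + 2)/2, (-4 + 0)/2)
  = (6/2, 5/2, -4/2)
  = (3, 2.5, -2)

(3, 2.5, -2)


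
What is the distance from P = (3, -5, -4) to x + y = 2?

distance = |a·x₀ + b·y₀ + c·z₀ - d| / √(a² + b² + c²)
  = |1·3 + 1·(-5) + 0·(-4) - 2| / √(1² + 1² + 0²)
  = |3 - 5 + 0 - 2| / √(1 + 1 + 0)
  = |-4| / √2
  = 4 / 1.414
  ≈ 2.828

2.828


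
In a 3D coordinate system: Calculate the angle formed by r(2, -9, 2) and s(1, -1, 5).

r·s = 2·1 + (-9)·(-1) + 2·5 = 2 + 9 + 10 = 21
|r| = √(2² + (-9)² + 2²) = √89 ≈ 9.434
|s| = √(1² + (-1)² + 5²) = √27 ≈ 5.196
cos θ = (r·s)/(|r||s|) = 21/(9.434·5.196) ≈ 0.4284
θ = arccos(0.4284) ≈ 64.63°

64.63°


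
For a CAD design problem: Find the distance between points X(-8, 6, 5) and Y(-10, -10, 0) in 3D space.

d = √[(x₂-x₁)² + (y₂-y₁)² + (z₂-z₁)²]
  = √[(-2)² + (-16)² + (-5)²]
  = √[4 + 256 + 25]
  = √285
  ≈ 16.88

16.88


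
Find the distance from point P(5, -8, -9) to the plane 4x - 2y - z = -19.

distance = |a·x₀ + b·y₀ + c·z₀ - d| / √(a² + b² + c²)
  = |4·5 + (-2)·(-8) + (-1)·(-9) - (-19)| / √(4² + (-2)² + (-1)²)
  = |20 + 16 + 9 + 19| / √(16 + 4 + 1)
  = |64| / √21
  = 64 / 4.583
  ≈ 13.97

13.97


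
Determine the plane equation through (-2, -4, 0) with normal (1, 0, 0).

The plane through P with normal n = (a, b, c) satisfies n·(r - P) = 0,
i.e. ax + by + cz = a·x₀ + b·y₀ + c·z₀.
d = 1·(-2) + 0·(-4) + 0·0
  = -2 + 0 + 0
  = -2
Equation: x = -2

x = -2


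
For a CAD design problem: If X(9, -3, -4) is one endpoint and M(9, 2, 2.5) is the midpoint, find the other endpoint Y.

Y = 2M - X
  = (2·9 - 9, 2·2 - (-3), 2·2.5 - (-4))
  = (18 - 9, 4 + 3, 5 + 4)
  = (9, 7, 9)

(9, 7, 9)


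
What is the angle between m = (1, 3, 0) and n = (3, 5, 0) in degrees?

m·n = 1·3 + 3·5 + 0·0 = 3 + 15 + 0 = 18
|m| = √(1² + 3² + 0²) = √10 ≈ 3.162
|n| = √(3² + 5² + 0²) = √34 ≈ 5.831
cos θ = (m·n)/(|m||n|) = 18/(3.162·5.831) ≈ 0.9762
θ = arccos(0.9762) ≈ 12.53°

12.53°


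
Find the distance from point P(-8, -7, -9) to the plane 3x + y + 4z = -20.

distance = |a·x₀ + b·y₀ + c·z₀ - d| / √(a² + b² + c²)
  = |3·(-8) + 1·(-7) + 4·(-9) - (-20)| / √(3² + 1² + 4²)
  = |-24 - 7 - 36 + 20| / √(9 + 1 + 16)
  = |-47| / √26
  = 47 / 5.099
  ≈ 9.217

9.217


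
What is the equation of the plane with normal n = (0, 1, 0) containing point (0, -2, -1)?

The plane through P with normal n = (a, b, c) satisfies n·(r - P) = 0,
i.e. ax + by + cz = a·x₀ + b·y₀ + c·z₀.
d = 0·0 + 1·(-2) + 0·(-1)
  = 0 - 2 + 0
  = -2
Equation: y = -2

y = -2


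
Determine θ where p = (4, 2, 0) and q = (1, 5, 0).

p·q = 4·1 + 2·5 + 0·0 = 4 + 10 + 0 = 14
|p| = √(4² + 2² + 0²) = √20 ≈ 4.472
|q| = √(1² + 5² + 0²) = √26 ≈ 5.099
cos θ = (p·q)/(|p||q|) = 14/(4.472·5.099) ≈ 0.6139
θ = arccos(0.6139) ≈ 52.13°

52.13°


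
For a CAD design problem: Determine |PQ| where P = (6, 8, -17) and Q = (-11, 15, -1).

d = √[(x₂-x₁)² + (y₂-y₁)² + (z₂-z₁)²]
  = √[(-17)² + 7² + 16²]
  = √[289 + 49 + 256]
  = √594
  ≈ 24.37

24.37


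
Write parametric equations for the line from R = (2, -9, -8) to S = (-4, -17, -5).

Direction vector d = S - R = (-4 - 2, -17 + 9, -5 + 8) = (-6, -8, 3)
Parametric form r = R + t·d:
x = 2 - 6t, y = -9 - 8t, z = -8 + 3t

x = 2 - 6t, y = -9 - 8t, z = -8 + 3t


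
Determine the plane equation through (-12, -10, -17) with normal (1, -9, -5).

The plane through P with normal n = (a, b, c) satisfies n·(r - P) = 0,
i.e. ax + by + cz = a·x₀ + b·y₀ + c·z₀.
d = 1·(-12) + (-9)·(-10) + (-5)·(-17)
  = -12 + 90 + 85
  = 163
Equation: x - 9y - 5z = 163

x - 9y - 5z = 163


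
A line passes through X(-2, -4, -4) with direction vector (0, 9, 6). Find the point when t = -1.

P(t) = X + t·d
  = (-2 + 0·(-1), -4 + 9·(-1), -4 + 6·(-1))
  = (-2 + 0, -4 - 9, -4 - 6)
  = (-2, -13, -10)

(-2, -13, -10)


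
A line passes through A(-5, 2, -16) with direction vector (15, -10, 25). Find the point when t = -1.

P(t) = A + t·d
  = (-5 + 15·(-1), 2 + (-10)·(-1), -16 + 25·(-1))
  = (-5 - 15, 2 + 10, -16 - 25)
  = (-20, 12, -41)

(-20, 12, -41)


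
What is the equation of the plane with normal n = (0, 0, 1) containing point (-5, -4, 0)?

The plane through P with normal n = (a, b, c) satisfies n·(r - P) = 0,
i.e. ax + by + cz = a·x₀ + b·y₀ + c·z₀.
d = 0·(-5) + 0·(-4) + 1·0
  = 0 + 0 + 0
  = 0
Equation: z = 0

z = 0


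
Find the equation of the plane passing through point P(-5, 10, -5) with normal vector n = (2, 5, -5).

The plane through P with normal n = (a, b, c) satisfies n·(r - P) = 0,
i.e. ax + by + cz = a·x₀ + b·y₀ + c·z₀.
d = 2·(-5) + 5·10 + (-5)·(-5)
  = -10 + 50 + 25
  = 65
Equation: 2x + 5y - 5z = 65

2x + 5y - 5z = 65


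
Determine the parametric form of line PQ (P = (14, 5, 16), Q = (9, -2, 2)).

Direction vector d = Q - P = (9 - 14, -2 - 5, 2 - 16) = (-5, -7, -14)
Parametric form r = P + t·d:
x = 14 - 5t, y = 5 - 7t, z = 16 - 14t

x = 14 - 5t, y = 5 - 7t, z = 16 - 14t


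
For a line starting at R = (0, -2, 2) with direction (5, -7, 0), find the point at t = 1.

P(t) = R + t·d
  = (0 + 5·1, -2 + (-7)·1, 2 + 0·1)
  = (0 + 5, -2 - 7, 2 + 0)
  = (5, -9, 2)

(5, -9, 2)


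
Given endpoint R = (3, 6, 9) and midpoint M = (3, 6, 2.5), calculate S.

S = 2M - R
  = (2·3 - 3, 2·6 - 6, 2·2.5 - 9)
  = (6 - 3, 12 - 6, 5 - 9)
  = (3, 6, -4)

(3, 6, -4)


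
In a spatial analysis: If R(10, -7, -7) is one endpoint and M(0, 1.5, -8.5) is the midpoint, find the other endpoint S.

S = 2M - R
  = (2·0 - 10, 2·1.5 - (-7), 2·(-8.5) - (-7))
  = (0 - 10, 3 + 7, -17 + 7)
  = (-10, 10, -10)

(-10, 10, -10)


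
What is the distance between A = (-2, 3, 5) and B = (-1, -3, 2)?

d = √[(x₂-x₁)² + (y₂-y₁)² + (z₂-z₁)²]
  = √[1² + (-6)² + (-3)²]
  = √[1 + 36 + 9]
  = √46
  ≈ 6.782

6.782


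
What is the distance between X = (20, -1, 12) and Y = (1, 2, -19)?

d = √[(x₂-x₁)² + (y₂-y₁)² + (z₂-z₁)²]
  = √[(-19)² + 3² + (-31)²]
  = √[361 + 9 + 961]
  = √1331
  ≈ 36.48

36.48


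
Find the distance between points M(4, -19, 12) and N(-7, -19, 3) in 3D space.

d = √[(x₂-x₁)² + (y₂-y₁)² + (z₂-z₁)²]
  = √[(-11)² + 0² + (-9)²]
  = √[121 + 0 + 81]
  = √202
  ≈ 14.21

14.21


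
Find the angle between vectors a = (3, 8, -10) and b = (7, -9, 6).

a·b = 3·7 + 8·(-9) + (-10)·6 = 21 - 72 - 60 = -111
|a| = √(3² + 8² + (-10)²) = √173 ≈ 13.15
|b| = √(7² + (-9)² + 6²) = √166 ≈ 12.88
cos θ = (a·b)/(|a||b|) = -111/(13.15·12.88) ≈ -0.655
θ = arccos(-0.655) ≈ 130.9°

130.9°


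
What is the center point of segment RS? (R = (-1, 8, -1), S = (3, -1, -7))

M = ((x₁+x₂)/2, (y₁+y₂)/2, (z₁+z₂)/2)
  = ((-1 + 3)/2, (8 - 1)/2, (-1 - 7)/2)
  = (2/2, 7/2, -8/2)
  = (1, 3.5, -4)

(1, 3.5, -4)


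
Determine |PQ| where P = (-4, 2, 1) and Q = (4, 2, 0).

d = √[(x₂-x₁)² + (y₂-y₁)² + (z₂-z₁)²]
  = √[8² + 0² + (-1)²]
  = √[64 + 0 + 1]
  = √65
  ≈ 8.062

8.062


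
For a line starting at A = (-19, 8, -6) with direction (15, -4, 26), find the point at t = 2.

P(t) = A + t·d
  = (-19 + 15·2, 8 + (-4)·2, -6 + 26·2)
  = (-19 + 30, 8 - 8, -6 + 52)
  = (11, 0, 46)

(11, 0, 46)


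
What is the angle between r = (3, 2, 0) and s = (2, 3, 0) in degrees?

r·s = 3·2 + 2·3 + 0·0 = 6 + 6 + 0 = 12
|r| = √(3² + 2² + 0²) = √13 ≈ 3.606
|s| = √(2² + 3² + 0²) = √13 ≈ 3.606
cos θ = (r·s)/(|r||s|) = 12/(3.606·3.606) ≈ 0.9231
θ = arccos(0.9231) ≈ 22.62°

22.62°


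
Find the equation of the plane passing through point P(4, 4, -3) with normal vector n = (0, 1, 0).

The plane through P with normal n = (a, b, c) satisfies n·(r - P) = 0,
i.e. ax + by + cz = a·x₀ + b·y₀ + c·z₀.
d = 0·4 + 1·4 + 0·(-3)
  = 0 + 4 + 0
  = 4
Equation: y = 4

y = 4


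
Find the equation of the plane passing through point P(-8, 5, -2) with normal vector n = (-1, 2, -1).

The plane through P with normal n = (a, b, c) satisfies n·(r - P) = 0,
i.e. ax + by + cz = a·x₀ + b·y₀ + c·z₀.
d = (-1)·(-8) + 2·5 + (-1)·(-2)
  = 8 + 10 + 2
  = 20
Equation: -x + 2y - z = 20

-x + 2y - z = 20


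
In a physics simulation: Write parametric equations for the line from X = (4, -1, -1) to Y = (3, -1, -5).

Direction vector d = Y - X = (3 - 4, -1 + 1, -5 + 1) = (-1, 0, -4)
Parametric form r = X + t·d:
x = 4 - t, y = -1, z = -1 - 4t

x = 4 - t, y = -1, z = -1 - 4t


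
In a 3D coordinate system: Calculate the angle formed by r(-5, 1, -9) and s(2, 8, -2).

r·s = (-5)·2 + 1·8 + (-9)·(-2) = -10 + 8 + 18 = 16
|r| = √((-5)² + 1² + (-9)²) = √107 ≈ 10.34
|s| = √(2² + 8² + (-2)²) = √72 ≈ 8.485
cos θ = (r·s)/(|r||s|) = 16/(10.34·8.485) ≈ 0.1823
θ = arccos(0.1823) ≈ 79.5°

79.5°


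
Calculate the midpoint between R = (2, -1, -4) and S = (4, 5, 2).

M = ((x₁+x₂)/2, (y₁+y₂)/2, (z₁+z₂)/2)
  = ((2 + 4)/2, (-1 + 5)/2, (-4 + 2)/2)
  = (6/2, 4/2, -2/2)
  = (3, 2, -1)

(3, 2, -1)


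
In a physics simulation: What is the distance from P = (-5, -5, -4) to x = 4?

distance = |a·x₀ + b·y₀ + c·z₀ - d| / √(a² + b² + c²)
  = |1·(-5) + 0·(-5) + 0·(-4) - 4| / √(1² + 0² + 0²)
  = |-5 + 0 + 0 - 4| / √(1 + 0 + 0)
  = |-9| / √1
  = 9 / 1
  ≈ 9

9


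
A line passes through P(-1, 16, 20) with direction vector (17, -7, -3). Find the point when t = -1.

P(t) = P + t·d
  = (-1 + 17·(-1), 16 + (-7)·(-1), 20 + (-3)·(-1))
  = (-1 - 17, 16 + 7, 20 + 3)
  = (-18, 23, 23)

(-18, 23, 23)


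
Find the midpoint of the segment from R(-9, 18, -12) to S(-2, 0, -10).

M = ((x₁+x₂)/2, (y₁+y₂)/2, (z₁+z₂)/2)
  = ((-9 - 2)/2, (18 + 0)/2, (-12 - 10)/2)
  = (-11/2, 18/2, -22/2)
  = (-5.5, 9, -11)

(-5.5, 9, -11)


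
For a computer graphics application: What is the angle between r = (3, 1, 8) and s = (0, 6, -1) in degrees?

r·s = 3·0 + 1·6 + 8·(-1) = 0 + 6 - 8 = -2
|r| = √(3² + 1² + 8²) = √74 ≈ 8.602
|s| = √(0² + 6² + (-1)²) = √37 ≈ 6.083
cos θ = (r·s)/(|r||s|) = -2/(8.602·6.083) ≈ -0.03822
θ = arccos(-0.03822) ≈ 92.19°

92.19°


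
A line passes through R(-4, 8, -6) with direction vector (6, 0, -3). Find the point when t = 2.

P(t) = R + t·d
  = (-4 + 6·2, 8 + 0·2, -6 + (-3)·2)
  = (-4 + 12, 8 + 0, -6 - 6)
  = (8, 8, -12)

(8, 8, -12)


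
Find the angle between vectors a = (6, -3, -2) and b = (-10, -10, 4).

a·b = 6·(-10) + (-3)·(-10) + (-2)·4 = -60 + 30 - 8 = -38
|a| = √(6² + (-3)² + (-2)²) = √49 ≈ 7
|b| = √((-10)² + (-10)² + 4²) = √216 ≈ 14.7
cos θ = (a·b)/(|a||b|) = -38/(7·14.7) ≈ -0.3694
θ = arccos(-0.3694) ≈ 111.7°

111.7°


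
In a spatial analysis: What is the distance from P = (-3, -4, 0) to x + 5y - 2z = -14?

distance = |a·x₀ + b·y₀ + c·z₀ - d| / √(a² + b² + c²)
  = |1·(-3) + 5·(-4) + (-2)·0 - (-14)| / √(1² + 5² + (-2)²)
  = |-3 - 20 + 0 + 14| / √(1 + 25 + 4)
  = |-9| / √30
  = 9 / 5.477
  ≈ 1.643

1.643


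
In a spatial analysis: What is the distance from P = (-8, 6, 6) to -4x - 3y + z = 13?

distance = |a·x₀ + b·y₀ + c·z₀ - d| / √(a² + b² + c²)
  = |(-4)·(-8) + (-3)·6 + 1·6 - 13| / √((-4)² + (-3)² + 1²)
  = |32 - 18 + 6 - 13| / √(16 + 9 + 1)
  = |7| / √26
  = 7 / 5.099
  ≈ 1.373

1.373


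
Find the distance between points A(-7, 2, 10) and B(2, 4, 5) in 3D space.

d = √[(x₂-x₁)² + (y₂-y₁)² + (z₂-z₁)²]
  = √[9² + 2² + (-5)²]
  = √[81 + 4 + 25]
  = √110
  ≈ 10.49

10.49


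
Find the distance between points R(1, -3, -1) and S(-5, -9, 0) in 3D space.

d = √[(x₂-x₁)² + (y₂-y₁)² + (z₂-z₁)²]
  = √[(-6)² + (-6)² + 1²]
  = √[36 + 36 + 1]
  = √73
  ≈ 8.544

8.544


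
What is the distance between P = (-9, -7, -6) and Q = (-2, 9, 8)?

d = √[(x₂-x₁)² + (y₂-y₁)² + (z₂-z₁)²]
  = √[7² + 16² + 14²]
  = √[49 + 256 + 196]
  = √501
  ≈ 22.38

22.38


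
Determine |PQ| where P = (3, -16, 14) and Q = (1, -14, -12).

d = √[(x₂-x₁)² + (y₂-y₁)² + (z₂-z₁)²]
  = √[(-2)² + 2² + (-26)²]
  = √[4 + 4 + 676]
  = √684
  ≈ 26.15

26.15


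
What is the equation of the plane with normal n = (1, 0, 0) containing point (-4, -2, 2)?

The plane through P with normal n = (a, b, c) satisfies n·(r - P) = 0,
i.e. ax + by + cz = a·x₀ + b·y₀ + c·z₀.
d = 1·(-4) + 0·(-2) + 0·2
  = -4 + 0 + 0
  = -4
Equation: x = -4

x = -4


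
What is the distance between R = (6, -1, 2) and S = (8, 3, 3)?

d = √[(x₂-x₁)² + (y₂-y₁)² + (z₂-z₁)²]
  = √[2² + 4² + 1²]
  = √[4 + 16 + 1]
  = √21
  ≈ 4.583

4.583


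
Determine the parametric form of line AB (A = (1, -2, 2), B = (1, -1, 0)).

Direction vector d = B - A = (1 - 1, -1 + 2, 0 - 2) = (0, 1, -2)
Parametric form r = A + t·d:
x = 1, y = -2 + t, z = 2 - 2t

x = 1, y = -2 + t, z = 2 - 2t


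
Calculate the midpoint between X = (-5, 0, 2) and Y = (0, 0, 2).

M = ((x₁+x₂)/2, (y₁+y₂)/2, (z₁+z₂)/2)
  = ((-5 + 0)/2, (0 + 0)/2, (2 + 2)/2)
  = (-5/2, 0/2, 4/2)
  = (-2.5, 0, 2)

(-2.5, 0, 2)


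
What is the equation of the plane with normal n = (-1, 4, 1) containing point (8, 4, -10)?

The plane through P with normal n = (a, b, c) satisfies n·(r - P) = 0,
i.e. ax + by + cz = a·x₀ + b·y₀ + c·z₀.
d = (-1)·8 + 4·4 + 1·(-10)
  = -8 + 16 - 10
  = -2
Equation: -x + 4y + z = -2

-x + 4y + z = -2


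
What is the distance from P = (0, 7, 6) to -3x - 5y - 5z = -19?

distance = |a·x₀ + b·y₀ + c·z₀ - d| / √(a² + b² + c²)
  = |(-3)·0 + (-5)·7 + (-5)·6 - (-19)| / √((-3)² + (-5)² + (-5)²)
  = |0 - 35 - 30 + 19| / √(9 + 25 + 25)
  = |-46| / √59
  = 46 / 7.681
  ≈ 5.989

5.989


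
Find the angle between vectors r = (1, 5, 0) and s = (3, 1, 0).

r·s = 1·3 + 5·1 + 0·0 = 3 + 5 + 0 = 8
|r| = √(1² + 5² + 0²) = √26 ≈ 5.099
|s| = √(3² + 1² + 0²) = √10 ≈ 3.162
cos θ = (r·s)/(|r||s|) = 8/(5.099·3.162) ≈ 0.4961
θ = arccos(0.4961) ≈ 60.26°

60.26°


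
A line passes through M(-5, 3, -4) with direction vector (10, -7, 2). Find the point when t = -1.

P(t) = M + t·d
  = (-5 + 10·(-1), 3 + (-7)·(-1), -4 + 2·(-1))
  = (-5 - 10, 3 + 7, -4 - 2)
  = (-15, 10, -6)

(-15, 10, -6)


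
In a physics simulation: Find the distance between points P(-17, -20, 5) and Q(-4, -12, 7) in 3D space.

d = √[(x₂-x₁)² + (y₂-y₁)² + (z₂-z₁)²]
  = √[13² + 8² + 2²]
  = √[169 + 64 + 4]
  = √237
  ≈ 15.39

15.39


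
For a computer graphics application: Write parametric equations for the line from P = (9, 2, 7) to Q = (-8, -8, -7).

Direction vector d = Q - P = (-8 - 9, -8 - 2, -7 - 7) = (-17, -10, -14)
Parametric form r = P + t·d:
x = 9 - 17t, y = 2 - 10t, z = 7 - 14t

x = 9 - 17t, y = 2 - 10t, z = 7 - 14t


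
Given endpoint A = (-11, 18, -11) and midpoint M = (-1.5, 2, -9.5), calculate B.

B = 2M - A
  = (2·(-1.5) - (-11), 2·2 - 18, 2·(-9.5) - (-11))
  = (-3 + 11, 4 - 18, -19 + 11)
  = (8, -14, -8)

(8, -14, -8)


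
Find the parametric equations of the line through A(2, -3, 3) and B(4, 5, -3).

Direction vector d = B - A = (4 - 2, 5 + 3, -3 - 3) = (2, 8, -6)
Parametric form r = A + t·d:
x = 2 + 2t, y = -3 + 8t, z = 3 - 6t

x = 2 + 2t, y = -3 + 8t, z = 3 - 6t


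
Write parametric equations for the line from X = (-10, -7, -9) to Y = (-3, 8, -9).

Direction vector d = Y - X = (-3 + 10, 8 + 7, -9 + 9) = (7, 15, 0)
Parametric form r = X + t·d:
x = -10 + 7t, y = -7 + 15t, z = -9

x = -10 + 7t, y = -7 + 15t, z = -9


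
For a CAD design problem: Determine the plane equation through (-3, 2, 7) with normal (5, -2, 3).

The plane through P with normal n = (a, b, c) satisfies n·(r - P) = 0,
i.e. ax + by + cz = a·x₀ + b·y₀ + c·z₀.
d = 5·(-3) + (-2)·2 + 3·7
  = -15 - 4 + 21
  = 2
Equation: 5x - 2y + 3z = 2

5x - 2y + 3z = 2


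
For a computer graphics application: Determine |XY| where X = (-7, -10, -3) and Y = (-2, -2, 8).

d = √[(x₂-x₁)² + (y₂-y₁)² + (z₂-z₁)²]
  = √[5² + 8² + 11²]
  = √[25 + 64 + 121]
  = √210
  ≈ 14.49

14.49


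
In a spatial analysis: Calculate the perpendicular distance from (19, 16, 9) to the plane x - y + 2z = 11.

distance = |a·x₀ + b·y₀ + c·z₀ - d| / √(a² + b² + c²)
  = |1·19 + (-1)·16 + 2·9 - 11| / √(1² + (-1)² + 2²)
  = |19 - 16 + 18 - 11| / √(1 + 1 + 4)
  = |10| / √6
  = 10 / 2.449
  ≈ 4.082

4.082


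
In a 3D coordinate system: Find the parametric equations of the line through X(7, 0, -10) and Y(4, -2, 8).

Direction vector d = Y - X = (4 - 7, -2 + 0, 8 + 10) = (-3, -2, 18)
Parametric form r = X + t·d:
x = 7 - 3t, y = 0 - 2t, z = -10 + 18t

x = 7 - 3t, y = 0 - 2t, z = -10 + 18t


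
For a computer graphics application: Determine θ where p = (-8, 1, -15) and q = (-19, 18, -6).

p·q = (-8)·(-19) + 1·18 + (-15)·(-6) = 152 + 18 + 90 = 260
|p| = √((-8)² + 1² + (-15)²) = √290 ≈ 17.03
|q| = √((-19)² + 18² + (-6)²) = √721 ≈ 26.85
cos θ = (p·q)/(|p||q|) = 260/(17.03·26.85) ≈ 0.5686
θ = arccos(0.5686) ≈ 55.35°

55.35°


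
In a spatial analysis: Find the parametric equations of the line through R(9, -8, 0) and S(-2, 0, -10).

Direction vector d = S - R = (-2 - 9, 0 + 8, -10 + 0) = (-11, 8, -10)
Parametric form r = R + t·d:
x = 9 - 11t, y = -8 + 8t, z = 0 - 10t

x = 9 - 11t, y = -8 + 8t, z = 0 - 10t


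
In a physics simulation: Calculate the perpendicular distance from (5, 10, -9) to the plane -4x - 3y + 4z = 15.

distance = |a·x₀ + b·y₀ + c·z₀ - d| / √(a² + b² + c²)
  = |(-4)·5 + (-3)·10 + 4·(-9) - 15| / √((-4)² + (-3)² + 4²)
  = |-20 - 30 - 36 - 15| / √(16 + 9 + 16)
  = |-101| / √41
  = 101 / 6.403
  ≈ 15.77

15.77


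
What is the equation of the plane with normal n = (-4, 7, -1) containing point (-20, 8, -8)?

The plane through P with normal n = (a, b, c) satisfies n·(r - P) = 0,
i.e. ax + by + cz = a·x₀ + b·y₀ + c·z₀.
d = (-4)·(-20) + 7·8 + (-1)·(-8)
  = 80 + 56 + 8
  = 144
Equation: -4x + 7y - z = 144

-4x + 7y - z = 144


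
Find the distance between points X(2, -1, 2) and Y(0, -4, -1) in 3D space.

d = √[(x₂-x₁)² + (y₂-y₁)² + (z₂-z₁)²]
  = √[(-2)² + (-3)² + (-3)²]
  = √[4 + 9 + 9]
  = √22
  ≈ 4.69

4.69


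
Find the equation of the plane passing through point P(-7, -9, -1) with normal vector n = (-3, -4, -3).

The plane through P with normal n = (a, b, c) satisfies n·(r - P) = 0,
i.e. ax + by + cz = a·x₀ + b·y₀ + c·z₀.
d = (-3)·(-7) + (-4)·(-9) + (-3)·(-1)
  = 21 + 36 + 3
  = 60
Equation: -3x - 4y - 3z = 60

-3x - 4y - 3z = 60


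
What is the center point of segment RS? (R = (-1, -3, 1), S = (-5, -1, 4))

M = ((x₁+x₂)/2, (y₁+y₂)/2, (z₁+z₂)/2)
  = ((-1 - 5)/2, (-3 - 1)/2, (1 + 4)/2)
  = (-6/2, -4/2, 5/2)
  = (-3, -2, 2.5)

(-3, -2, 2.5)


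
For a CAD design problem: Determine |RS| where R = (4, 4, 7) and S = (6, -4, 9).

d = √[(x₂-x₁)² + (y₂-y₁)² + (z₂-z₁)²]
  = √[2² + (-8)² + 2²]
  = √[4 + 64 + 4]
  = √72
  ≈ 8.485

8.485


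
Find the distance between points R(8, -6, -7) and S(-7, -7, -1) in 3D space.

d = √[(x₂-x₁)² + (y₂-y₁)² + (z₂-z₁)²]
  = √[(-15)² + (-1)² + 6²]
  = √[225 + 1 + 36]
  = √262
  ≈ 16.19

16.19


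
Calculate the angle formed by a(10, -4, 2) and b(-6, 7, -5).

a·b = 10·(-6) + (-4)·7 + 2·(-5) = -60 - 28 - 10 = -98
|a| = √(10² + (-4)² + 2²) = √120 ≈ 10.95
|b| = √((-6)² + 7² + (-5)²) = √110 ≈ 10.49
cos θ = (a·b)/(|a||b|) = -98/(10.95·10.49) ≈ -0.853
θ = arccos(-0.853) ≈ 148.5°

148.5°


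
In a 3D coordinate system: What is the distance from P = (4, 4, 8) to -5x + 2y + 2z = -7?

distance = |a·x₀ + b·y₀ + c·z₀ - d| / √(a² + b² + c²)
  = |(-5)·4 + 2·4 + 2·8 - (-7)| / √((-5)² + 2² + 2²)
  = |-20 + 8 + 16 + 7| / √(25 + 4 + 4)
  = |11| / √33
  = 11 / 5.745
  ≈ 1.915

1.915


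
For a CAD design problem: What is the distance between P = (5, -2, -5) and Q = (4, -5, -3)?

d = √[(x₂-x₁)² + (y₂-y₁)² + (z₂-z₁)²]
  = √[(-1)² + (-3)² + 2²]
  = √[1 + 9 + 4]
  = √14
  ≈ 3.742

3.742


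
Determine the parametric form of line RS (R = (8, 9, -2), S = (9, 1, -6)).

Direction vector d = S - R = (9 - 8, 1 - 9, -6 + 2) = (1, -8, -4)
Parametric form r = R + t·d:
x = 8 + t, y = 9 - 8t, z = -2 - 4t

x = 8 + t, y = 9 - 8t, z = -2 - 4t


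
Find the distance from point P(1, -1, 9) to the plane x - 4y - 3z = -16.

distance = |a·x₀ + b·y₀ + c·z₀ - d| / √(a² + b² + c²)
  = |1·1 + (-4)·(-1) + (-3)·9 - (-16)| / √(1² + (-4)² + (-3)²)
  = |1 + 4 - 27 + 16| / √(1 + 16 + 9)
  = |-6| / √26
  = 6 / 5.099
  ≈ 1.177

1.177


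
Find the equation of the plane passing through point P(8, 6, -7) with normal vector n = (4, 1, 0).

The plane through P with normal n = (a, b, c) satisfies n·(r - P) = 0,
i.e. ax + by + cz = a·x₀ + b·y₀ + c·z₀.
d = 4·8 + 1·6 + 0·(-7)
  = 32 + 6 + 0
  = 38
Equation: 4x + y = 38

4x + y = 38


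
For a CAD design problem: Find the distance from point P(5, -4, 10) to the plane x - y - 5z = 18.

distance = |a·x₀ + b·y₀ + c·z₀ - d| / √(a² + b² + c²)
  = |1·5 + (-1)·(-4) + (-5)·10 - 18| / √(1² + (-1)² + (-5)²)
  = |5 + 4 - 50 - 18| / √(1 + 1 + 25)
  = |-59| / √27
  = 59 / 5.196
  ≈ 11.35

11.35


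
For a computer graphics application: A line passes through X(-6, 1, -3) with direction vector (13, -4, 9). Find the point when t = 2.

P(t) = X + t·d
  = (-6 + 13·2, 1 + (-4)·2, -3 + 9·2)
  = (-6 + 26, 1 - 8, -3 + 18)
  = (20, -7, 15)

(20, -7, 15)


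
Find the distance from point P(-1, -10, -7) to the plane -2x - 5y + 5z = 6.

distance = |a·x₀ + b·y₀ + c·z₀ - d| / √(a² + b² + c²)
  = |(-2)·(-1) + (-5)·(-10) + 5·(-7) - 6| / √((-2)² + (-5)² + 5²)
  = |2 + 50 - 35 - 6| / √(4 + 25 + 25)
  = |11| / √54
  = 11 / 7.348
  ≈ 1.497

1.497


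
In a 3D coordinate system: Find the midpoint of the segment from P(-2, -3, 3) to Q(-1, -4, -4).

M = ((x₁+x₂)/2, (y₁+y₂)/2, (z₁+z₂)/2)
  = ((-2 - 1)/2, (-3 - 4)/2, (3 - 4)/2)
  = (-3/2, -7/2, -1/2)
  = (-1.5, -3.5, -0.5)

(-1.5, -3.5, -0.5)


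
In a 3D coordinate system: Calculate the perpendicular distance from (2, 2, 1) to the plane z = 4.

distance = |a·x₀ + b·y₀ + c·z₀ - d| / √(a² + b² + c²)
  = |0·2 + 0·2 + 1·1 - 4| / √(0² + 0² + 1²)
  = |0 + 0 + 1 - 4| / √(0 + 0 + 1)
  = |-3| / √1
  = 3 / 1
  ≈ 3

3


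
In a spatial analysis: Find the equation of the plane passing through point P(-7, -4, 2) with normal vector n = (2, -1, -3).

The plane through P with normal n = (a, b, c) satisfies n·(r - P) = 0,
i.e. ax + by + cz = a·x₀ + b·y₀ + c·z₀.
d = 2·(-7) + (-1)·(-4) + (-3)·2
  = -14 + 4 - 6
  = -16
Equation: 2x - y - 3z = -16

2x - y - 3z = -16


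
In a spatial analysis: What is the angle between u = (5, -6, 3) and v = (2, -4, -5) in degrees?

u·v = 5·2 + (-6)·(-4) + 3·(-5) = 10 + 24 - 15 = 19
|u| = √(5² + (-6)² + 3²) = √70 ≈ 8.367
|v| = √(2² + (-4)² + (-5)²) = √45 ≈ 6.708
cos θ = (u·v)/(|u||v|) = 19/(8.367·6.708) ≈ 0.3385
θ = arccos(0.3385) ≈ 70.21°

70.21°


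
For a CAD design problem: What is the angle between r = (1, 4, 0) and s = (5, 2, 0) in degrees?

r·s = 1·5 + 4·2 + 0·0 = 5 + 8 + 0 = 13
|r| = √(1² + 4² + 0²) = √17 ≈ 4.123
|s| = √(5² + 2² + 0²) = √29 ≈ 5.385
cos θ = (r·s)/(|r||s|) = 13/(4.123·5.385) ≈ 0.5855
θ = arccos(0.5855) ≈ 54.16°

54.16°


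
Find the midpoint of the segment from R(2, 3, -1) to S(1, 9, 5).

M = ((x₁+x₂)/2, (y₁+y₂)/2, (z₁+z₂)/2)
  = ((2 + 1)/2, (3 + 9)/2, (-1 + 5)/2)
  = (3/2, 12/2, 4/2)
  = (1.5, 6, 2)

(1.5, 6, 2)


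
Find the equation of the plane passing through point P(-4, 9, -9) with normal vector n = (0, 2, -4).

The plane through P with normal n = (a, b, c) satisfies n·(r - P) = 0,
i.e. ax + by + cz = a·x₀ + b·y₀ + c·z₀.
d = 0·(-4) + 2·9 + (-4)·(-9)
  = 0 + 18 + 36
  = 54
Equation: 2y - 4z = 54

2y - 4z = 54


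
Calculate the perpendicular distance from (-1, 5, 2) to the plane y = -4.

distance = |a·x₀ + b·y₀ + c·z₀ - d| / √(a² + b² + c²)
  = |0·(-1) + 1·5 + 0·2 - (-4)| / √(0² + 1² + 0²)
  = |0 + 5 + 0 + 4| / √(0 + 1 + 0)
  = |9| / √1
  = 9 / 1
  ≈ 9

9


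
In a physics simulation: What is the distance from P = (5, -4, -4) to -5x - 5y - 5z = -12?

distance = |a·x₀ + b·y₀ + c·z₀ - d| / √(a² + b² + c²)
  = |(-5)·5 + (-5)·(-4) + (-5)·(-4) - (-12)| / √((-5)² + (-5)² + (-5)²)
  = |-25 + 20 + 20 + 12| / √(25 + 25 + 25)
  = |27| / √75
  = 27 / 8.66
  ≈ 3.118

3.118


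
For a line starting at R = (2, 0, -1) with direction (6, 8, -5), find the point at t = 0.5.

P(t) = R + t·d
  = (2 + 6·0.5, 0 + 8·0.5, -1 + (-5)·0.5)
  = (2 + 3, 0 + 4, -1 - 2.5)
  = (5, 4, -3.5)

(5, 4, -3.5)


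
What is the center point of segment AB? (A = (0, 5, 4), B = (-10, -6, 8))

M = ((x₁+x₂)/2, (y₁+y₂)/2, (z₁+z₂)/2)
  = ((0 - 10)/2, (5 - 6)/2, (4 + 8)/2)
  = (-10/2, -1/2, 12/2)
  = (-5, -0.5, 6)

(-5, -0.5, 6)


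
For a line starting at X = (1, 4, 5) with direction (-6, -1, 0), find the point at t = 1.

P(t) = X + t·d
  = (1 + (-6)·1, 4 + (-1)·1, 5 + 0·1)
  = (1 - 6, 4 - 1, 5 + 0)
  = (-5, 3, 5)

(-5, 3, 5)


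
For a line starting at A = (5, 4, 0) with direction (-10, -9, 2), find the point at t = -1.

P(t) = A + t·d
  = (5 + (-10)·(-1), 4 + (-9)·(-1), 0 + 2·(-1))
  = (5 + 10, 4 + 9, 0 - 2)
  = (15, 13, -2)

(15, 13, -2)


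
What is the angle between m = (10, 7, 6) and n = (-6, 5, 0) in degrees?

m·n = 10·(-6) + 7·5 + 6·0 = -60 + 35 + 0 = -25
|m| = √(10² + 7² + 6²) = √185 ≈ 13.6
|n| = √((-6)² + 5² + 0²) = √61 ≈ 7.81
cos θ = (m·n)/(|m||n|) = -25/(13.6·7.81) ≈ -0.2353
θ = arccos(-0.2353) ≈ 103.6°

103.6°


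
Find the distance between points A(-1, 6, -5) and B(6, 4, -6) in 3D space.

d = √[(x₂-x₁)² + (y₂-y₁)² + (z₂-z₁)²]
  = √[7² + (-2)² + (-1)²]
  = √[49 + 4 + 1]
  = √54
  ≈ 7.348

7.348


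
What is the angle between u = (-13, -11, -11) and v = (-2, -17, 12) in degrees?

u·v = (-13)·(-2) + (-11)·(-17) + (-11)·12 = 26 + 187 - 132 = 81
|u| = √((-13)² + (-11)² + (-11)²) = √411 ≈ 20.27
|v| = √((-2)² + (-17)² + 12²) = √437 ≈ 20.9
cos θ = (u·v)/(|u||v|) = 81/(20.27·20.9) ≈ 0.1911
θ = arccos(0.1911) ≈ 78.98°

78.98°


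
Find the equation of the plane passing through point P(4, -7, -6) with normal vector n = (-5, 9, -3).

The plane through P with normal n = (a, b, c) satisfies n·(r - P) = 0,
i.e. ax + by + cz = a·x₀ + b·y₀ + c·z₀.
d = (-5)·4 + 9·(-7) + (-3)·(-6)
  = -20 - 63 + 18
  = -65
Equation: -5x + 9y - 3z = -65

-5x + 9y - 3z = -65


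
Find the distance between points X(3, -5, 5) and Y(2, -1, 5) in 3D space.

d = √[(x₂-x₁)² + (y₂-y₁)² + (z₂-z₁)²]
  = √[(-1)² + 4² + 0²]
  = √[1 + 16 + 0]
  = √17
  ≈ 4.123

4.123


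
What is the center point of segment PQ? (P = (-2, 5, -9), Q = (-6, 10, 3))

M = ((x₁+x₂)/2, (y₁+y₂)/2, (z₁+z₂)/2)
  = ((-2 - 6)/2, (5 + 10)/2, (-9 + 3)/2)
  = (-8/2, 15/2, -6/2)
  = (-4, 7.5, -3)

(-4, 7.5, -3)


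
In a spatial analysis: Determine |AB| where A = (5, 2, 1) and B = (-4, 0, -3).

d = √[(x₂-x₁)² + (y₂-y₁)² + (z₂-z₁)²]
  = √[(-9)² + (-2)² + (-4)²]
  = √[81 + 4 + 16]
  = √101
  ≈ 10.05

10.05


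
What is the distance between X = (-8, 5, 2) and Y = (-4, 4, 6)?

d = √[(x₂-x₁)² + (y₂-y₁)² + (z₂-z₁)²]
  = √[4² + (-1)² + 4²]
  = √[16 + 1 + 16]
  = √33
  ≈ 5.745

5.745


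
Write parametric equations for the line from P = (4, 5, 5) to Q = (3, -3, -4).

Direction vector d = Q - P = (3 - 4, -3 - 5, -4 - 5) = (-1, -8, -9)
Parametric form r = P + t·d:
x = 4 - t, y = 5 - 8t, z = 5 - 9t

x = 4 - t, y = 5 - 8t, z = 5 - 9t


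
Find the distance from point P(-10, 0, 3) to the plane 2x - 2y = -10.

distance = |a·x₀ + b·y₀ + c·z₀ - d| / √(a² + b² + c²)
  = |2·(-10) + (-2)·0 + 0·3 - (-10)| / √(2² + (-2)² + 0²)
  = |-20 + 0 + 0 + 10| / √(4 + 4 + 0)
  = |-10| / √8
  = 10 / 2.828
  ≈ 3.536

3.536


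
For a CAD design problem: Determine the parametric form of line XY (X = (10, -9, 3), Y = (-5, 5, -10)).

Direction vector d = Y - X = (-5 - 10, 5 + 9, -10 - 3) = (-15, 14, -13)
Parametric form r = X + t·d:
x = 10 - 15t, y = -9 + 14t, z = 3 - 13t

x = 10 - 15t, y = -9 + 14t, z = 3 - 13t


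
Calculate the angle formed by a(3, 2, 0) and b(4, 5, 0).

a·b = 3·4 + 2·5 + 0·0 = 12 + 10 + 0 = 22
|a| = √(3² + 2² + 0²) = √13 ≈ 3.606
|b| = √(4² + 5² + 0²) = √41 ≈ 6.403
cos θ = (a·b)/(|a||b|) = 22/(3.606·6.403) ≈ 0.9529
θ = arccos(0.9529) ≈ 17.65°

17.65°


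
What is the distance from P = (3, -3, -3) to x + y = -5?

distance = |a·x₀ + b·y₀ + c·z₀ - d| / √(a² + b² + c²)
  = |1·3 + 1·(-3) + 0·(-3) - (-5)| / √(1² + 1² + 0²)
  = |3 - 3 + 0 + 5| / √(1 + 1 + 0)
  = |5| / √2
  = 5 / 1.414
  ≈ 3.536

3.536


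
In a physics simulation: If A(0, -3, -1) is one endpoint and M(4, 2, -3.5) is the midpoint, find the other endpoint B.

B = 2M - A
  = (2·4 - 0, 2·2 - (-3), 2·(-3.5) - (-1))
  = (8 + 0, 4 + 3, -7 + 1)
  = (8, 7, -6)

(8, 7, -6)


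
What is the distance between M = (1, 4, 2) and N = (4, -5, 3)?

d = √[(x₂-x₁)² + (y₂-y₁)² + (z₂-z₁)²]
  = √[3² + (-9)² + 1²]
  = √[9 + 81 + 1]
  = √91
  ≈ 9.539

9.539


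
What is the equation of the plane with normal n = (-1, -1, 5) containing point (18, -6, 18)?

The plane through P with normal n = (a, b, c) satisfies n·(r - P) = 0,
i.e. ax + by + cz = a·x₀ + b·y₀ + c·z₀.
d = (-1)·18 + (-1)·(-6) + 5·18
  = -18 + 6 + 90
  = 78
Equation: -x - y + 5z = 78

-x - y + 5z = 78


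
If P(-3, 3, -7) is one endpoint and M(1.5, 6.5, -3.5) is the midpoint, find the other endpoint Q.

Q = 2M - P
  = (2·1.5 - (-3), 2·6.5 - 3, 2·(-3.5) - (-7))
  = (3 + 3, 13 - 3, -7 + 7)
  = (6, 10, 0)

(6, 10, 0)


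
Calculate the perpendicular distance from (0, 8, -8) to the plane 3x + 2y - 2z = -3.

distance = |a·x₀ + b·y₀ + c·z₀ - d| / √(a² + b² + c²)
  = |3·0 + 2·8 + (-2)·(-8) - (-3)| / √(3² + 2² + (-2)²)
  = |0 + 16 + 16 + 3| / √(9 + 4 + 4)
  = |35| / √17
  = 35 / 4.123
  ≈ 8.489

8.489


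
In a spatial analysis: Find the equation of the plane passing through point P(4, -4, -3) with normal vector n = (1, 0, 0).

The plane through P with normal n = (a, b, c) satisfies n·(r - P) = 0,
i.e. ax + by + cz = a·x₀ + b·y₀ + c·z₀.
d = 1·4 + 0·(-4) + 0·(-3)
  = 4 + 0 + 0
  = 4
Equation: x = 4

x = 4


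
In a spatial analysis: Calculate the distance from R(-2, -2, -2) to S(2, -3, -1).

d = √[(x₂-x₁)² + (y₂-y₁)² + (z₂-z₁)²]
  = √[4² + (-1)² + 1²]
  = √[16 + 1 + 1]
  = √18
  ≈ 4.243

4.243


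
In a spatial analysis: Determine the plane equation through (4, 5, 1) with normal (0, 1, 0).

The plane through P with normal n = (a, b, c) satisfies n·(r - P) = 0,
i.e. ax + by + cz = a·x₀ + b·y₀ + c·z₀.
d = 0·4 + 1·5 + 0·1
  = 0 + 5 + 0
  = 5
Equation: y = 5

y = 5


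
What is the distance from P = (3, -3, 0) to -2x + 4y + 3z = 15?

distance = |a·x₀ + b·y₀ + c·z₀ - d| / √(a² + b² + c²)
  = |(-2)·3 + 4·(-3) + 3·0 - 15| / √((-2)² + 4² + 3²)
  = |-6 - 12 + 0 - 15| / √(4 + 16 + 9)
  = |-33| / √29
  = 33 / 5.385
  ≈ 6.128

6.128


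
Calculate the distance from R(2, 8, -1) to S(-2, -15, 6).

d = √[(x₂-x₁)² + (y₂-y₁)² + (z₂-z₁)²]
  = √[(-4)² + (-23)² + 7²]
  = √[16 + 529 + 49]
  = √594
  ≈ 24.37

24.37


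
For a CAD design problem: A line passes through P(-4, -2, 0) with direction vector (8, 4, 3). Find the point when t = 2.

P(t) = P + t·d
  = (-4 + 8·2, -2 + 4·2, 0 + 3·2)
  = (-4 + 16, -2 + 8, 0 + 6)
  = (12, 6, 6)

(12, 6, 6)


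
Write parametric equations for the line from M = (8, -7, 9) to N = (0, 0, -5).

Direction vector d = N - M = (0 - 8, 0 + 7, -5 - 9) = (-8, 7, -14)
Parametric form r = M + t·d:
x = 8 - 8t, y = -7 + 7t, z = 9 - 14t

x = 8 - 8t, y = -7 + 7t, z = 9 - 14t


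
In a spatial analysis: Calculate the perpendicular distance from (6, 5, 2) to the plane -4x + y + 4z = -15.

distance = |a·x₀ + b·y₀ + c·z₀ - d| / √(a² + b² + c²)
  = |(-4)·6 + 1·5 + 4·2 - (-15)| / √((-4)² + 1² + 4²)
  = |-24 + 5 + 8 + 15| / √(16 + 1 + 16)
  = |4| / √33
  = 4 / 5.745
  ≈ 0.6963

0.6963


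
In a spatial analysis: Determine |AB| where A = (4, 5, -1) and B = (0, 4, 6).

d = √[(x₂-x₁)² + (y₂-y₁)² + (z₂-z₁)²]
  = √[(-4)² + (-1)² + 7²]
  = √[16 + 1 + 49]
  = √66
  ≈ 8.124

8.124


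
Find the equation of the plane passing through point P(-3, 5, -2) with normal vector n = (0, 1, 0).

The plane through P with normal n = (a, b, c) satisfies n·(r - P) = 0,
i.e. ax + by + cz = a·x₀ + b·y₀ + c·z₀.
d = 0·(-3) + 1·5 + 0·(-2)
  = 0 + 5 + 0
  = 5
Equation: y = 5

y = 5


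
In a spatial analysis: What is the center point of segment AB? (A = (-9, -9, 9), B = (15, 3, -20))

M = ((x₁+x₂)/2, (y₁+y₂)/2, (z₁+z₂)/2)
  = ((-9 + 15)/2, (-9 + 3)/2, (9 - 20)/2)
  = (6/2, -6/2, -11/2)
  = (3, -3, -5.5)

(3, -3, -5.5)


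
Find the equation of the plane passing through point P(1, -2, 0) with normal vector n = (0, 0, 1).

The plane through P with normal n = (a, b, c) satisfies n·(r - P) = 0,
i.e. ax + by + cz = a·x₀ + b·y₀ + c·z₀.
d = 0·1 + 0·(-2) + 1·0
  = 0 + 0 + 0
  = 0
Equation: z = 0

z = 0


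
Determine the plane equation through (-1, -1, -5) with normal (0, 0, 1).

The plane through P with normal n = (a, b, c) satisfies n·(r - P) = 0,
i.e. ax + by + cz = a·x₀ + b·y₀ + c·z₀.
d = 0·(-1) + 0·(-1) + 1·(-5)
  = 0 + 0 - 5
  = -5
Equation: z = -5

z = -5


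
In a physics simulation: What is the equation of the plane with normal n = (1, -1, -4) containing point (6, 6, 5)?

The plane through P with normal n = (a, b, c) satisfies n·(r - P) = 0,
i.e. ax + by + cz = a·x₀ + b·y₀ + c·z₀.
d = 1·6 + (-1)·6 + (-4)·5
  = 6 - 6 - 20
  = -20
Equation: x - y - 4z = -20

x - y - 4z = -20


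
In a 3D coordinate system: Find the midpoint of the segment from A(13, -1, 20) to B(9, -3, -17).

M = ((x₁+x₂)/2, (y₁+y₂)/2, (z₁+z₂)/2)
  = ((13 + 9)/2, (-1 - 3)/2, (20 - 17)/2)
  = (22/2, -4/2, 3/2)
  = (11, -2, 1.5)

(11, -2, 1.5)
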